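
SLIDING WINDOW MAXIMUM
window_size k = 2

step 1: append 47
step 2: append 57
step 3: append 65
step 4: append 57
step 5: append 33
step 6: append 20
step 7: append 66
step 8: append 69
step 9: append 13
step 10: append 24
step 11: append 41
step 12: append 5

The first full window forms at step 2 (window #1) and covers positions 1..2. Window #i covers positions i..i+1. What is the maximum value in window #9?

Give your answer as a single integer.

Answer: 24

Derivation:
step 1: append 47 -> window=[47] (not full yet)
step 2: append 57 -> window=[47, 57] -> max=57
step 3: append 65 -> window=[57, 65] -> max=65
step 4: append 57 -> window=[65, 57] -> max=65
step 5: append 33 -> window=[57, 33] -> max=57
step 6: append 20 -> window=[33, 20] -> max=33
step 7: append 66 -> window=[20, 66] -> max=66
step 8: append 69 -> window=[66, 69] -> max=69
step 9: append 13 -> window=[69, 13] -> max=69
step 10: append 24 -> window=[13, 24] -> max=24
Window #9 max = 24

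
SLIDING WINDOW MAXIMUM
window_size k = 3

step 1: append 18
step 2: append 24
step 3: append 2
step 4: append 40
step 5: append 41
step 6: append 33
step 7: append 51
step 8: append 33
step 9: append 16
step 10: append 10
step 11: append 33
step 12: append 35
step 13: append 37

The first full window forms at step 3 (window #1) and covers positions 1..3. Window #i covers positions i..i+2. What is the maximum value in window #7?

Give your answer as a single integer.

Answer: 51

Derivation:
step 1: append 18 -> window=[18] (not full yet)
step 2: append 24 -> window=[18, 24] (not full yet)
step 3: append 2 -> window=[18, 24, 2] -> max=24
step 4: append 40 -> window=[24, 2, 40] -> max=40
step 5: append 41 -> window=[2, 40, 41] -> max=41
step 6: append 33 -> window=[40, 41, 33] -> max=41
step 7: append 51 -> window=[41, 33, 51] -> max=51
step 8: append 33 -> window=[33, 51, 33] -> max=51
step 9: append 16 -> window=[51, 33, 16] -> max=51
Window #7 max = 51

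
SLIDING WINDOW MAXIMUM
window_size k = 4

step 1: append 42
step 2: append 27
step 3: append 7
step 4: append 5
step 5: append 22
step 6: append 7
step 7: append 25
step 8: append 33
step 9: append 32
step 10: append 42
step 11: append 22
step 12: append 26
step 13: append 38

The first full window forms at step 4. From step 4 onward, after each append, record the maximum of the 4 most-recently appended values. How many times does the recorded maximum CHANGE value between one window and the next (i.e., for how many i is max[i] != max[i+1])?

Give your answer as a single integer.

step 1: append 42 -> window=[42] (not full yet)
step 2: append 27 -> window=[42, 27] (not full yet)
step 3: append 7 -> window=[42, 27, 7] (not full yet)
step 4: append 5 -> window=[42, 27, 7, 5] -> max=42
step 5: append 22 -> window=[27, 7, 5, 22] -> max=27
step 6: append 7 -> window=[7, 5, 22, 7] -> max=22
step 7: append 25 -> window=[5, 22, 7, 25] -> max=25
step 8: append 33 -> window=[22, 7, 25, 33] -> max=33
step 9: append 32 -> window=[7, 25, 33, 32] -> max=33
step 10: append 42 -> window=[25, 33, 32, 42] -> max=42
step 11: append 22 -> window=[33, 32, 42, 22] -> max=42
step 12: append 26 -> window=[32, 42, 22, 26] -> max=42
step 13: append 38 -> window=[42, 22, 26, 38] -> max=42
Recorded maximums: 42 27 22 25 33 33 42 42 42 42
Changes between consecutive maximums: 5

Answer: 5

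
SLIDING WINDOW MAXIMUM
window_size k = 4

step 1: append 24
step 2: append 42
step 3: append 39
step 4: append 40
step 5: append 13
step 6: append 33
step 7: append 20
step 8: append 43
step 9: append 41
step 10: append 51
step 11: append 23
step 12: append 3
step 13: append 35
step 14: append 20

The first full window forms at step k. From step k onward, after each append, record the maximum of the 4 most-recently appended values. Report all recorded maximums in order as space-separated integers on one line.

Answer: 42 42 40 40 43 43 51 51 51 51 35

Derivation:
step 1: append 24 -> window=[24] (not full yet)
step 2: append 42 -> window=[24, 42] (not full yet)
step 3: append 39 -> window=[24, 42, 39] (not full yet)
step 4: append 40 -> window=[24, 42, 39, 40] -> max=42
step 5: append 13 -> window=[42, 39, 40, 13] -> max=42
step 6: append 33 -> window=[39, 40, 13, 33] -> max=40
step 7: append 20 -> window=[40, 13, 33, 20] -> max=40
step 8: append 43 -> window=[13, 33, 20, 43] -> max=43
step 9: append 41 -> window=[33, 20, 43, 41] -> max=43
step 10: append 51 -> window=[20, 43, 41, 51] -> max=51
step 11: append 23 -> window=[43, 41, 51, 23] -> max=51
step 12: append 3 -> window=[41, 51, 23, 3] -> max=51
step 13: append 35 -> window=[51, 23, 3, 35] -> max=51
step 14: append 20 -> window=[23, 3, 35, 20] -> max=35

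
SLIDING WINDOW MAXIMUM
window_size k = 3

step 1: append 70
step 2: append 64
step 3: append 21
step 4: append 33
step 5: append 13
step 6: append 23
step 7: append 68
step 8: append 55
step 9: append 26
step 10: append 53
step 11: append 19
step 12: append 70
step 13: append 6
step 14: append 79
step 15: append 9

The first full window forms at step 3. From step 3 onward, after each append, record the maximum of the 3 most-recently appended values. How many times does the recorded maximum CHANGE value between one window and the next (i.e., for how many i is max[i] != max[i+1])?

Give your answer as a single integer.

Answer: 7

Derivation:
step 1: append 70 -> window=[70] (not full yet)
step 2: append 64 -> window=[70, 64] (not full yet)
step 3: append 21 -> window=[70, 64, 21] -> max=70
step 4: append 33 -> window=[64, 21, 33] -> max=64
step 5: append 13 -> window=[21, 33, 13] -> max=33
step 6: append 23 -> window=[33, 13, 23] -> max=33
step 7: append 68 -> window=[13, 23, 68] -> max=68
step 8: append 55 -> window=[23, 68, 55] -> max=68
step 9: append 26 -> window=[68, 55, 26] -> max=68
step 10: append 53 -> window=[55, 26, 53] -> max=55
step 11: append 19 -> window=[26, 53, 19] -> max=53
step 12: append 70 -> window=[53, 19, 70] -> max=70
step 13: append 6 -> window=[19, 70, 6] -> max=70
step 14: append 79 -> window=[70, 6, 79] -> max=79
step 15: append 9 -> window=[6, 79, 9] -> max=79
Recorded maximums: 70 64 33 33 68 68 68 55 53 70 70 79 79
Changes between consecutive maximums: 7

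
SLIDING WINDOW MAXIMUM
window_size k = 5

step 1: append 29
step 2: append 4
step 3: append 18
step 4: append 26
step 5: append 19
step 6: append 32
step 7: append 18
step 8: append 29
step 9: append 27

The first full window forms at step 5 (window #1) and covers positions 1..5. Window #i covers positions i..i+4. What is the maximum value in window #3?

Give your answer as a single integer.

Answer: 32

Derivation:
step 1: append 29 -> window=[29] (not full yet)
step 2: append 4 -> window=[29, 4] (not full yet)
step 3: append 18 -> window=[29, 4, 18] (not full yet)
step 4: append 26 -> window=[29, 4, 18, 26] (not full yet)
step 5: append 19 -> window=[29, 4, 18, 26, 19] -> max=29
step 6: append 32 -> window=[4, 18, 26, 19, 32] -> max=32
step 7: append 18 -> window=[18, 26, 19, 32, 18] -> max=32
Window #3 max = 32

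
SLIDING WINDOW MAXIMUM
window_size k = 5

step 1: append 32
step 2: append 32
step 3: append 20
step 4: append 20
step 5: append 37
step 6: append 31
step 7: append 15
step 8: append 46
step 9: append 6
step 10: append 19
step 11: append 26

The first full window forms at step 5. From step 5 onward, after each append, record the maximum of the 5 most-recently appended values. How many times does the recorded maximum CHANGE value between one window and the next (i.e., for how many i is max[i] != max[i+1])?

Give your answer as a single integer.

Answer: 1

Derivation:
step 1: append 32 -> window=[32] (not full yet)
step 2: append 32 -> window=[32, 32] (not full yet)
step 3: append 20 -> window=[32, 32, 20] (not full yet)
step 4: append 20 -> window=[32, 32, 20, 20] (not full yet)
step 5: append 37 -> window=[32, 32, 20, 20, 37] -> max=37
step 6: append 31 -> window=[32, 20, 20, 37, 31] -> max=37
step 7: append 15 -> window=[20, 20, 37, 31, 15] -> max=37
step 8: append 46 -> window=[20, 37, 31, 15, 46] -> max=46
step 9: append 6 -> window=[37, 31, 15, 46, 6] -> max=46
step 10: append 19 -> window=[31, 15, 46, 6, 19] -> max=46
step 11: append 26 -> window=[15, 46, 6, 19, 26] -> max=46
Recorded maximums: 37 37 37 46 46 46 46
Changes between consecutive maximums: 1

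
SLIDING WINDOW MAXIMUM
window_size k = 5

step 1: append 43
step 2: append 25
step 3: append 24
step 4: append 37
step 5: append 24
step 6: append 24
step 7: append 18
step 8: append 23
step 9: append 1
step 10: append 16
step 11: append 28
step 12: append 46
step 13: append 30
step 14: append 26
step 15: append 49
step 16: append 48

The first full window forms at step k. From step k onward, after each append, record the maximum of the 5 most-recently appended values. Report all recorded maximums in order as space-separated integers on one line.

step 1: append 43 -> window=[43] (not full yet)
step 2: append 25 -> window=[43, 25] (not full yet)
step 3: append 24 -> window=[43, 25, 24] (not full yet)
step 4: append 37 -> window=[43, 25, 24, 37] (not full yet)
step 5: append 24 -> window=[43, 25, 24, 37, 24] -> max=43
step 6: append 24 -> window=[25, 24, 37, 24, 24] -> max=37
step 7: append 18 -> window=[24, 37, 24, 24, 18] -> max=37
step 8: append 23 -> window=[37, 24, 24, 18, 23] -> max=37
step 9: append 1 -> window=[24, 24, 18, 23, 1] -> max=24
step 10: append 16 -> window=[24, 18, 23, 1, 16] -> max=24
step 11: append 28 -> window=[18, 23, 1, 16, 28] -> max=28
step 12: append 46 -> window=[23, 1, 16, 28, 46] -> max=46
step 13: append 30 -> window=[1, 16, 28, 46, 30] -> max=46
step 14: append 26 -> window=[16, 28, 46, 30, 26] -> max=46
step 15: append 49 -> window=[28, 46, 30, 26, 49] -> max=49
step 16: append 48 -> window=[46, 30, 26, 49, 48] -> max=49

Answer: 43 37 37 37 24 24 28 46 46 46 49 49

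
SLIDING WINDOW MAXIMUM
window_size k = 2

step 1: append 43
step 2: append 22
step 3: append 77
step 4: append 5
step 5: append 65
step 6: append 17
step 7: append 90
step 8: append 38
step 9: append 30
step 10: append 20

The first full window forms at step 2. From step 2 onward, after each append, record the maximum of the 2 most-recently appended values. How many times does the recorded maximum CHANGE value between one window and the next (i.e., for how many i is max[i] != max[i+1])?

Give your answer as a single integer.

Answer: 5

Derivation:
step 1: append 43 -> window=[43] (not full yet)
step 2: append 22 -> window=[43, 22] -> max=43
step 3: append 77 -> window=[22, 77] -> max=77
step 4: append 5 -> window=[77, 5] -> max=77
step 5: append 65 -> window=[5, 65] -> max=65
step 6: append 17 -> window=[65, 17] -> max=65
step 7: append 90 -> window=[17, 90] -> max=90
step 8: append 38 -> window=[90, 38] -> max=90
step 9: append 30 -> window=[38, 30] -> max=38
step 10: append 20 -> window=[30, 20] -> max=30
Recorded maximums: 43 77 77 65 65 90 90 38 30
Changes between consecutive maximums: 5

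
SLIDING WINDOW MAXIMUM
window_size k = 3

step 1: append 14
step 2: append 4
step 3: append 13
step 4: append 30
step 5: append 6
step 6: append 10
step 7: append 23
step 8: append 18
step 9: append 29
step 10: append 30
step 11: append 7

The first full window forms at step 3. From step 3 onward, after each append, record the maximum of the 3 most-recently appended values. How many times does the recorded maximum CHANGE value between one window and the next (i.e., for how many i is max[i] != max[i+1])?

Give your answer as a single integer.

step 1: append 14 -> window=[14] (not full yet)
step 2: append 4 -> window=[14, 4] (not full yet)
step 3: append 13 -> window=[14, 4, 13] -> max=14
step 4: append 30 -> window=[4, 13, 30] -> max=30
step 5: append 6 -> window=[13, 30, 6] -> max=30
step 6: append 10 -> window=[30, 6, 10] -> max=30
step 7: append 23 -> window=[6, 10, 23] -> max=23
step 8: append 18 -> window=[10, 23, 18] -> max=23
step 9: append 29 -> window=[23, 18, 29] -> max=29
step 10: append 30 -> window=[18, 29, 30] -> max=30
step 11: append 7 -> window=[29, 30, 7] -> max=30
Recorded maximums: 14 30 30 30 23 23 29 30 30
Changes between consecutive maximums: 4

Answer: 4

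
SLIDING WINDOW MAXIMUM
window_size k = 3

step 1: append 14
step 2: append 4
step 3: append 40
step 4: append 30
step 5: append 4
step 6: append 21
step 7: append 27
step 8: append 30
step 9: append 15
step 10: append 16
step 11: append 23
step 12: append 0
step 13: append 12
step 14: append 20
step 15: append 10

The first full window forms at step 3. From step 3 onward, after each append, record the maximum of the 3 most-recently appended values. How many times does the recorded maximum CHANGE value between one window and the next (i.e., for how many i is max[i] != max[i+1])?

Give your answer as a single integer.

Answer: 5

Derivation:
step 1: append 14 -> window=[14] (not full yet)
step 2: append 4 -> window=[14, 4] (not full yet)
step 3: append 40 -> window=[14, 4, 40] -> max=40
step 4: append 30 -> window=[4, 40, 30] -> max=40
step 5: append 4 -> window=[40, 30, 4] -> max=40
step 6: append 21 -> window=[30, 4, 21] -> max=30
step 7: append 27 -> window=[4, 21, 27] -> max=27
step 8: append 30 -> window=[21, 27, 30] -> max=30
step 9: append 15 -> window=[27, 30, 15] -> max=30
step 10: append 16 -> window=[30, 15, 16] -> max=30
step 11: append 23 -> window=[15, 16, 23] -> max=23
step 12: append 0 -> window=[16, 23, 0] -> max=23
step 13: append 12 -> window=[23, 0, 12] -> max=23
step 14: append 20 -> window=[0, 12, 20] -> max=20
step 15: append 10 -> window=[12, 20, 10] -> max=20
Recorded maximums: 40 40 40 30 27 30 30 30 23 23 23 20 20
Changes between consecutive maximums: 5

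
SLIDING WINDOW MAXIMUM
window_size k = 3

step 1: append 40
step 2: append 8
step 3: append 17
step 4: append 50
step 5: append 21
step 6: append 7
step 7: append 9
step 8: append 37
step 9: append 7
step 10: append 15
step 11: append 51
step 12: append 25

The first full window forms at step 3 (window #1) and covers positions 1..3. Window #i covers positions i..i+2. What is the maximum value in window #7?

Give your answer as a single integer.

Answer: 37

Derivation:
step 1: append 40 -> window=[40] (not full yet)
step 2: append 8 -> window=[40, 8] (not full yet)
step 3: append 17 -> window=[40, 8, 17] -> max=40
step 4: append 50 -> window=[8, 17, 50] -> max=50
step 5: append 21 -> window=[17, 50, 21] -> max=50
step 6: append 7 -> window=[50, 21, 7] -> max=50
step 7: append 9 -> window=[21, 7, 9] -> max=21
step 8: append 37 -> window=[7, 9, 37] -> max=37
step 9: append 7 -> window=[9, 37, 7] -> max=37
Window #7 max = 37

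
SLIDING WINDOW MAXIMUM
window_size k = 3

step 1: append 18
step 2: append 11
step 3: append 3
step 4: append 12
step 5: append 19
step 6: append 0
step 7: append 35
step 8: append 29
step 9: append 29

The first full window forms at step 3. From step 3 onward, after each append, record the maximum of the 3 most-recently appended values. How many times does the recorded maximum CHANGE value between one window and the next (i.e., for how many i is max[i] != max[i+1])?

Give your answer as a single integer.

Answer: 3

Derivation:
step 1: append 18 -> window=[18] (not full yet)
step 2: append 11 -> window=[18, 11] (not full yet)
step 3: append 3 -> window=[18, 11, 3] -> max=18
step 4: append 12 -> window=[11, 3, 12] -> max=12
step 5: append 19 -> window=[3, 12, 19] -> max=19
step 6: append 0 -> window=[12, 19, 0] -> max=19
step 7: append 35 -> window=[19, 0, 35] -> max=35
step 8: append 29 -> window=[0, 35, 29] -> max=35
step 9: append 29 -> window=[35, 29, 29] -> max=35
Recorded maximums: 18 12 19 19 35 35 35
Changes between consecutive maximums: 3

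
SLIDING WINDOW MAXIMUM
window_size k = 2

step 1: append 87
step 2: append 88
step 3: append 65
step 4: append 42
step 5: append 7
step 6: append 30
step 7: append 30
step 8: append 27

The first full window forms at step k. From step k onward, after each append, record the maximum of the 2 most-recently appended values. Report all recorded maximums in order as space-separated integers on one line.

Answer: 88 88 65 42 30 30 30

Derivation:
step 1: append 87 -> window=[87] (not full yet)
step 2: append 88 -> window=[87, 88] -> max=88
step 3: append 65 -> window=[88, 65] -> max=88
step 4: append 42 -> window=[65, 42] -> max=65
step 5: append 7 -> window=[42, 7] -> max=42
step 6: append 30 -> window=[7, 30] -> max=30
step 7: append 30 -> window=[30, 30] -> max=30
step 8: append 27 -> window=[30, 27] -> max=30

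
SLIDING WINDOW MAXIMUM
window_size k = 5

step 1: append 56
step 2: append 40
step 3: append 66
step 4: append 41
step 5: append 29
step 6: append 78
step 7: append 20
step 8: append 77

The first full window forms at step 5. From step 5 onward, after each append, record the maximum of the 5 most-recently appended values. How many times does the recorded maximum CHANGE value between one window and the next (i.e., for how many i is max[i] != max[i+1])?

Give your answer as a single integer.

Answer: 1

Derivation:
step 1: append 56 -> window=[56] (not full yet)
step 2: append 40 -> window=[56, 40] (not full yet)
step 3: append 66 -> window=[56, 40, 66] (not full yet)
step 4: append 41 -> window=[56, 40, 66, 41] (not full yet)
step 5: append 29 -> window=[56, 40, 66, 41, 29] -> max=66
step 6: append 78 -> window=[40, 66, 41, 29, 78] -> max=78
step 7: append 20 -> window=[66, 41, 29, 78, 20] -> max=78
step 8: append 77 -> window=[41, 29, 78, 20, 77] -> max=78
Recorded maximums: 66 78 78 78
Changes between consecutive maximums: 1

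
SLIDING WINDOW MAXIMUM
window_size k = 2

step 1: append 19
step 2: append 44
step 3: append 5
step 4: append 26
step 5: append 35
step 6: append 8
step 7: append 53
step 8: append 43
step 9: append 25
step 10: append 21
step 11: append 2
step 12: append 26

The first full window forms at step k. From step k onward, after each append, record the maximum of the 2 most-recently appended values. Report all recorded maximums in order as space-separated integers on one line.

Answer: 44 44 26 35 35 53 53 43 25 21 26

Derivation:
step 1: append 19 -> window=[19] (not full yet)
step 2: append 44 -> window=[19, 44] -> max=44
step 3: append 5 -> window=[44, 5] -> max=44
step 4: append 26 -> window=[5, 26] -> max=26
step 5: append 35 -> window=[26, 35] -> max=35
step 6: append 8 -> window=[35, 8] -> max=35
step 7: append 53 -> window=[8, 53] -> max=53
step 8: append 43 -> window=[53, 43] -> max=53
step 9: append 25 -> window=[43, 25] -> max=43
step 10: append 21 -> window=[25, 21] -> max=25
step 11: append 2 -> window=[21, 2] -> max=21
step 12: append 26 -> window=[2, 26] -> max=26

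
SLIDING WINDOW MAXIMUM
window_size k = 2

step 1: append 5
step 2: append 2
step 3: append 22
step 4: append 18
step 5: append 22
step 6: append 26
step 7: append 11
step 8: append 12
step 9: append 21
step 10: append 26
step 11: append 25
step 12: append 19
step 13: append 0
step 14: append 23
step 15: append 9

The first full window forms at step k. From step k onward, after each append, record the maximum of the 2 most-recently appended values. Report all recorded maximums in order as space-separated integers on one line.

step 1: append 5 -> window=[5] (not full yet)
step 2: append 2 -> window=[5, 2] -> max=5
step 3: append 22 -> window=[2, 22] -> max=22
step 4: append 18 -> window=[22, 18] -> max=22
step 5: append 22 -> window=[18, 22] -> max=22
step 6: append 26 -> window=[22, 26] -> max=26
step 7: append 11 -> window=[26, 11] -> max=26
step 8: append 12 -> window=[11, 12] -> max=12
step 9: append 21 -> window=[12, 21] -> max=21
step 10: append 26 -> window=[21, 26] -> max=26
step 11: append 25 -> window=[26, 25] -> max=26
step 12: append 19 -> window=[25, 19] -> max=25
step 13: append 0 -> window=[19, 0] -> max=19
step 14: append 23 -> window=[0, 23] -> max=23
step 15: append 9 -> window=[23, 9] -> max=23

Answer: 5 22 22 22 26 26 12 21 26 26 25 19 23 23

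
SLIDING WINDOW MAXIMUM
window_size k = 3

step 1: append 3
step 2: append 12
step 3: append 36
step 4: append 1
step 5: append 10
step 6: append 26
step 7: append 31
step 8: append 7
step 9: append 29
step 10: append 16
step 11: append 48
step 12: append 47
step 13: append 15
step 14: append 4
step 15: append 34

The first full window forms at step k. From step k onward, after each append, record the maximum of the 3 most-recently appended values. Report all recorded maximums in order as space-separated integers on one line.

Answer: 36 36 36 26 31 31 31 29 48 48 48 47 34

Derivation:
step 1: append 3 -> window=[3] (not full yet)
step 2: append 12 -> window=[3, 12] (not full yet)
step 3: append 36 -> window=[3, 12, 36] -> max=36
step 4: append 1 -> window=[12, 36, 1] -> max=36
step 5: append 10 -> window=[36, 1, 10] -> max=36
step 6: append 26 -> window=[1, 10, 26] -> max=26
step 7: append 31 -> window=[10, 26, 31] -> max=31
step 8: append 7 -> window=[26, 31, 7] -> max=31
step 9: append 29 -> window=[31, 7, 29] -> max=31
step 10: append 16 -> window=[7, 29, 16] -> max=29
step 11: append 48 -> window=[29, 16, 48] -> max=48
step 12: append 47 -> window=[16, 48, 47] -> max=48
step 13: append 15 -> window=[48, 47, 15] -> max=48
step 14: append 4 -> window=[47, 15, 4] -> max=47
step 15: append 34 -> window=[15, 4, 34] -> max=34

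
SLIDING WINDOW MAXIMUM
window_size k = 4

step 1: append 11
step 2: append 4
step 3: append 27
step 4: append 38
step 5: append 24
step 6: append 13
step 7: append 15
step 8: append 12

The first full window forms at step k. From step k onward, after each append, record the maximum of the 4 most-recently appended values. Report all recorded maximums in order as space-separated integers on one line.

step 1: append 11 -> window=[11] (not full yet)
step 2: append 4 -> window=[11, 4] (not full yet)
step 3: append 27 -> window=[11, 4, 27] (not full yet)
step 4: append 38 -> window=[11, 4, 27, 38] -> max=38
step 5: append 24 -> window=[4, 27, 38, 24] -> max=38
step 6: append 13 -> window=[27, 38, 24, 13] -> max=38
step 7: append 15 -> window=[38, 24, 13, 15] -> max=38
step 8: append 12 -> window=[24, 13, 15, 12] -> max=24

Answer: 38 38 38 38 24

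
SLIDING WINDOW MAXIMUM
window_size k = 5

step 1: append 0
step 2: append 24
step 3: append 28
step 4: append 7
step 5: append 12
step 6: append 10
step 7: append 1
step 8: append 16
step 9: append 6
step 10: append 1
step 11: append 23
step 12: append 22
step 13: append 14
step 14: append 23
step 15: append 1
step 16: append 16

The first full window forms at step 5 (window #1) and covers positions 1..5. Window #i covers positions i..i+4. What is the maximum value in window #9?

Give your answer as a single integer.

step 1: append 0 -> window=[0] (not full yet)
step 2: append 24 -> window=[0, 24] (not full yet)
step 3: append 28 -> window=[0, 24, 28] (not full yet)
step 4: append 7 -> window=[0, 24, 28, 7] (not full yet)
step 5: append 12 -> window=[0, 24, 28, 7, 12] -> max=28
step 6: append 10 -> window=[24, 28, 7, 12, 10] -> max=28
step 7: append 1 -> window=[28, 7, 12, 10, 1] -> max=28
step 8: append 16 -> window=[7, 12, 10, 1, 16] -> max=16
step 9: append 6 -> window=[12, 10, 1, 16, 6] -> max=16
step 10: append 1 -> window=[10, 1, 16, 6, 1] -> max=16
step 11: append 23 -> window=[1, 16, 6, 1, 23] -> max=23
step 12: append 22 -> window=[16, 6, 1, 23, 22] -> max=23
step 13: append 14 -> window=[6, 1, 23, 22, 14] -> max=23
Window #9 max = 23

Answer: 23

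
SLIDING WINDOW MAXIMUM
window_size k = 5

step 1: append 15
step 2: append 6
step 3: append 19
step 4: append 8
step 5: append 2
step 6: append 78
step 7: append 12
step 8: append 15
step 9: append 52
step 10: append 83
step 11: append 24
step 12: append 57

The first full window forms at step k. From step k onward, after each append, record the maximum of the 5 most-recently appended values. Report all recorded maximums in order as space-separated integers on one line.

Answer: 19 78 78 78 78 83 83 83

Derivation:
step 1: append 15 -> window=[15] (not full yet)
step 2: append 6 -> window=[15, 6] (not full yet)
step 3: append 19 -> window=[15, 6, 19] (not full yet)
step 4: append 8 -> window=[15, 6, 19, 8] (not full yet)
step 5: append 2 -> window=[15, 6, 19, 8, 2] -> max=19
step 6: append 78 -> window=[6, 19, 8, 2, 78] -> max=78
step 7: append 12 -> window=[19, 8, 2, 78, 12] -> max=78
step 8: append 15 -> window=[8, 2, 78, 12, 15] -> max=78
step 9: append 52 -> window=[2, 78, 12, 15, 52] -> max=78
step 10: append 83 -> window=[78, 12, 15, 52, 83] -> max=83
step 11: append 24 -> window=[12, 15, 52, 83, 24] -> max=83
step 12: append 57 -> window=[15, 52, 83, 24, 57] -> max=83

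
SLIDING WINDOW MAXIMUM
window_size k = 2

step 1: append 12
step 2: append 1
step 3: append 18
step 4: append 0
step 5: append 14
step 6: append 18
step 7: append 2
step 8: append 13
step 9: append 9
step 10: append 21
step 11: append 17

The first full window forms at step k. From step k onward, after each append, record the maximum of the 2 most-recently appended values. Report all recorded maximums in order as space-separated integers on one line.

step 1: append 12 -> window=[12] (not full yet)
step 2: append 1 -> window=[12, 1] -> max=12
step 3: append 18 -> window=[1, 18] -> max=18
step 4: append 0 -> window=[18, 0] -> max=18
step 5: append 14 -> window=[0, 14] -> max=14
step 6: append 18 -> window=[14, 18] -> max=18
step 7: append 2 -> window=[18, 2] -> max=18
step 8: append 13 -> window=[2, 13] -> max=13
step 9: append 9 -> window=[13, 9] -> max=13
step 10: append 21 -> window=[9, 21] -> max=21
step 11: append 17 -> window=[21, 17] -> max=21

Answer: 12 18 18 14 18 18 13 13 21 21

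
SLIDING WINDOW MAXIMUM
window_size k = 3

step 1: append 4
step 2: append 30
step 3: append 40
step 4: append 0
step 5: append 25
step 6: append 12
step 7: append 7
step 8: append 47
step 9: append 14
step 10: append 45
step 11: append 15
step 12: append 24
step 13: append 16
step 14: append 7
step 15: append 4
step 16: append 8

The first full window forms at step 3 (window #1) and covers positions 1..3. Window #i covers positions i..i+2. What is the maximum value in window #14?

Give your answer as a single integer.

step 1: append 4 -> window=[4] (not full yet)
step 2: append 30 -> window=[4, 30] (not full yet)
step 3: append 40 -> window=[4, 30, 40] -> max=40
step 4: append 0 -> window=[30, 40, 0] -> max=40
step 5: append 25 -> window=[40, 0, 25] -> max=40
step 6: append 12 -> window=[0, 25, 12] -> max=25
step 7: append 7 -> window=[25, 12, 7] -> max=25
step 8: append 47 -> window=[12, 7, 47] -> max=47
step 9: append 14 -> window=[7, 47, 14] -> max=47
step 10: append 45 -> window=[47, 14, 45] -> max=47
step 11: append 15 -> window=[14, 45, 15] -> max=45
step 12: append 24 -> window=[45, 15, 24] -> max=45
step 13: append 16 -> window=[15, 24, 16] -> max=24
step 14: append 7 -> window=[24, 16, 7] -> max=24
step 15: append 4 -> window=[16, 7, 4] -> max=16
step 16: append 8 -> window=[7, 4, 8] -> max=8
Window #14 max = 8

Answer: 8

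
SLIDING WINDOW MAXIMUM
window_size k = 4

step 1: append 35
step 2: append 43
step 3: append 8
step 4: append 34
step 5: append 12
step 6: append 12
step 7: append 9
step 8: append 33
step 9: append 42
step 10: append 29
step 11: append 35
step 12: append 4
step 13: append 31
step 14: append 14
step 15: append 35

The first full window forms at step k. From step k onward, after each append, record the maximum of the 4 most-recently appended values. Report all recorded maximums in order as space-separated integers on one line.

step 1: append 35 -> window=[35] (not full yet)
step 2: append 43 -> window=[35, 43] (not full yet)
step 3: append 8 -> window=[35, 43, 8] (not full yet)
step 4: append 34 -> window=[35, 43, 8, 34] -> max=43
step 5: append 12 -> window=[43, 8, 34, 12] -> max=43
step 6: append 12 -> window=[8, 34, 12, 12] -> max=34
step 7: append 9 -> window=[34, 12, 12, 9] -> max=34
step 8: append 33 -> window=[12, 12, 9, 33] -> max=33
step 9: append 42 -> window=[12, 9, 33, 42] -> max=42
step 10: append 29 -> window=[9, 33, 42, 29] -> max=42
step 11: append 35 -> window=[33, 42, 29, 35] -> max=42
step 12: append 4 -> window=[42, 29, 35, 4] -> max=42
step 13: append 31 -> window=[29, 35, 4, 31] -> max=35
step 14: append 14 -> window=[35, 4, 31, 14] -> max=35
step 15: append 35 -> window=[4, 31, 14, 35] -> max=35

Answer: 43 43 34 34 33 42 42 42 42 35 35 35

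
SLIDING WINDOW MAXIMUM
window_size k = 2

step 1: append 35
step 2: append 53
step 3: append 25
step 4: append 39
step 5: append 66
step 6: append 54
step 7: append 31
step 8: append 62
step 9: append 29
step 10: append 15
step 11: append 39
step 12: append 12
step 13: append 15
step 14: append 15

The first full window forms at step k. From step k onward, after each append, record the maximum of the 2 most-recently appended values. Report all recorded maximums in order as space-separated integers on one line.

step 1: append 35 -> window=[35] (not full yet)
step 2: append 53 -> window=[35, 53] -> max=53
step 3: append 25 -> window=[53, 25] -> max=53
step 4: append 39 -> window=[25, 39] -> max=39
step 5: append 66 -> window=[39, 66] -> max=66
step 6: append 54 -> window=[66, 54] -> max=66
step 7: append 31 -> window=[54, 31] -> max=54
step 8: append 62 -> window=[31, 62] -> max=62
step 9: append 29 -> window=[62, 29] -> max=62
step 10: append 15 -> window=[29, 15] -> max=29
step 11: append 39 -> window=[15, 39] -> max=39
step 12: append 12 -> window=[39, 12] -> max=39
step 13: append 15 -> window=[12, 15] -> max=15
step 14: append 15 -> window=[15, 15] -> max=15

Answer: 53 53 39 66 66 54 62 62 29 39 39 15 15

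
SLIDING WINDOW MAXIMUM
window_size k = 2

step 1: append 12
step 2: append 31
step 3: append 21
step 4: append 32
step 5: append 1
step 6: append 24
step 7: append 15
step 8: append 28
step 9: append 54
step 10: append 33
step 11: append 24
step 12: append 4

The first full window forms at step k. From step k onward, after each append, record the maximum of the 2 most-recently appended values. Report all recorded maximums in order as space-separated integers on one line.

Answer: 31 31 32 32 24 24 28 54 54 33 24

Derivation:
step 1: append 12 -> window=[12] (not full yet)
step 2: append 31 -> window=[12, 31] -> max=31
step 3: append 21 -> window=[31, 21] -> max=31
step 4: append 32 -> window=[21, 32] -> max=32
step 5: append 1 -> window=[32, 1] -> max=32
step 6: append 24 -> window=[1, 24] -> max=24
step 7: append 15 -> window=[24, 15] -> max=24
step 8: append 28 -> window=[15, 28] -> max=28
step 9: append 54 -> window=[28, 54] -> max=54
step 10: append 33 -> window=[54, 33] -> max=54
step 11: append 24 -> window=[33, 24] -> max=33
step 12: append 4 -> window=[24, 4] -> max=24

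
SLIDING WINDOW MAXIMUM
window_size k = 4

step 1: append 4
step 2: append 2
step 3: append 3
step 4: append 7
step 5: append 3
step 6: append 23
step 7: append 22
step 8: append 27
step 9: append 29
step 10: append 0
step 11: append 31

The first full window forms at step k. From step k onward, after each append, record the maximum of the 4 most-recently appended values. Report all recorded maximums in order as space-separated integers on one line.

step 1: append 4 -> window=[4] (not full yet)
step 2: append 2 -> window=[4, 2] (not full yet)
step 3: append 3 -> window=[4, 2, 3] (not full yet)
step 4: append 7 -> window=[4, 2, 3, 7] -> max=7
step 5: append 3 -> window=[2, 3, 7, 3] -> max=7
step 6: append 23 -> window=[3, 7, 3, 23] -> max=23
step 7: append 22 -> window=[7, 3, 23, 22] -> max=23
step 8: append 27 -> window=[3, 23, 22, 27] -> max=27
step 9: append 29 -> window=[23, 22, 27, 29] -> max=29
step 10: append 0 -> window=[22, 27, 29, 0] -> max=29
step 11: append 31 -> window=[27, 29, 0, 31] -> max=31

Answer: 7 7 23 23 27 29 29 31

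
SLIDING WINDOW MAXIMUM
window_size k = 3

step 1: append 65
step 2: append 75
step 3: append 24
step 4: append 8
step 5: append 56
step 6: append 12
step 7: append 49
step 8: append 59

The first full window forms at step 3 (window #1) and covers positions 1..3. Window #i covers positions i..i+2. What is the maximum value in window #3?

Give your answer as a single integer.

step 1: append 65 -> window=[65] (not full yet)
step 2: append 75 -> window=[65, 75] (not full yet)
step 3: append 24 -> window=[65, 75, 24] -> max=75
step 4: append 8 -> window=[75, 24, 8] -> max=75
step 5: append 56 -> window=[24, 8, 56] -> max=56
Window #3 max = 56

Answer: 56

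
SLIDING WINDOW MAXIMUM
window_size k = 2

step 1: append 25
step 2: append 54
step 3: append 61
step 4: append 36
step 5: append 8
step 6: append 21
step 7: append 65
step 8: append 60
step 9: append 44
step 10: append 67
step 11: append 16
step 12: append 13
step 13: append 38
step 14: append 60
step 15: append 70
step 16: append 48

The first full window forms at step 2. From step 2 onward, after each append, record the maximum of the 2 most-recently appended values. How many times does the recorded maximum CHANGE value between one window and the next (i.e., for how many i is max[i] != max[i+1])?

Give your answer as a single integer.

step 1: append 25 -> window=[25] (not full yet)
step 2: append 54 -> window=[25, 54] -> max=54
step 3: append 61 -> window=[54, 61] -> max=61
step 4: append 36 -> window=[61, 36] -> max=61
step 5: append 8 -> window=[36, 8] -> max=36
step 6: append 21 -> window=[8, 21] -> max=21
step 7: append 65 -> window=[21, 65] -> max=65
step 8: append 60 -> window=[65, 60] -> max=65
step 9: append 44 -> window=[60, 44] -> max=60
step 10: append 67 -> window=[44, 67] -> max=67
step 11: append 16 -> window=[67, 16] -> max=67
step 12: append 13 -> window=[16, 13] -> max=16
step 13: append 38 -> window=[13, 38] -> max=38
step 14: append 60 -> window=[38, 60] -> max=60
step 15: append 70 -> window=[60, 70] -> max=70
step 16: append 48 -> window=[70, 48] -> max=70
Recorded maximums: 54 61 61 36 21 65 65 60 67 67 16 38 60 70 70
Changes between consecutive maximums: 10

Answer: 10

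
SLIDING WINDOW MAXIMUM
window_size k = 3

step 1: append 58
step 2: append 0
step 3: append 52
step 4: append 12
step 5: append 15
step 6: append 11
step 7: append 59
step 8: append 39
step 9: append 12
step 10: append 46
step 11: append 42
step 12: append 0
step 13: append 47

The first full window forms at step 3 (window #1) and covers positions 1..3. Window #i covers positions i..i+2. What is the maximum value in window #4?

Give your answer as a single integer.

step 1: append 58 -> window=[58] (not full yet)
step 2: append 0 -> window=[58, 0] (not full yet)
step 3: append 52 -> window=[58, 0, 52] -> max=58
step 4: append 12 -> window=[0, 52, 12] -> max=52
step 5: append 15 -> window=[52, 12, 15] -> max=52
step 6: append 11 -> window=[12, 15, 11] -> max=15
Window #4 max = 15

Answer: 15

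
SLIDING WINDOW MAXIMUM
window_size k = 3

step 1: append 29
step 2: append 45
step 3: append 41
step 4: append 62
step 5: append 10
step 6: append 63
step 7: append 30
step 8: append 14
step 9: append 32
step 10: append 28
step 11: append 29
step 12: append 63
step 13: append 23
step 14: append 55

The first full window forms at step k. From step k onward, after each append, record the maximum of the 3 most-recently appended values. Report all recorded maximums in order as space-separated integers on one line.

step 1: append 29 -> window=[29] (not full yet)
step 2: append 45 -> window=[29, 45] (not full yet)
step 3: append 41 -> window=[29, 45, 41] -> max=45
step 4: append 62 -> window=[45, 41, 62] -> max=62
step 5: append 10 -> window=[41, 62, 10] -> max=62
step 6: append 63 -> window=[62, 10, 63] -> max=63
step 7: append 30 -> window=[10, 63, 30] -> max=63
step 8: append 14 -> window=[63, 30, 14] -> max=63
step 9: append 32 -> window=[30, 14, 32] -> max=32
step 10: append 28 -> window=[14, 32, 28] -> max=32
step 11: append 29 -> window=[32, 28, 29] -> max=32
step 12: append 63 -> window=[28, 29, 63] -> max=63
step 13: append 23 -> window=[29, 63, 23] -> max=63
step 14: append 55 -> window=[63, 23, 55] -> max=63

Answer: 45 62 62 63 63 63 32 32 32 63 63 63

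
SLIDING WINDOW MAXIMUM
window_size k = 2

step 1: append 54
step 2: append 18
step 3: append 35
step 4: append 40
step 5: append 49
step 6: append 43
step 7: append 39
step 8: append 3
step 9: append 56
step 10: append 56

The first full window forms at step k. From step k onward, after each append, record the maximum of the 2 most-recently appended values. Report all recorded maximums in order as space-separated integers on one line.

Answer: 54 35 40 49 49 43 39 56 56

Derivation:
step 1: append 54 -> window=[54] (not full yet)
step 2: append 18 -> window=[54, 18] -> max=54
step 3: append 35 -> window=[18, 35] -> max=35
step 4: append 40 -> window=[35, 40] -> max=40
step 5: append 49 -> window=[40, 49] -> max=49
step 6: append 43 -> window=[49, 43] -> max=49
step 7: append 39 -> window=[43, 39] -> max=43
step 8: append 3 -> window=[39, 3] -> max=39
step 9: append 56 -> window=[3, 56] -> max=56
step 10: append 56 -> window=[56, 56] -> max=56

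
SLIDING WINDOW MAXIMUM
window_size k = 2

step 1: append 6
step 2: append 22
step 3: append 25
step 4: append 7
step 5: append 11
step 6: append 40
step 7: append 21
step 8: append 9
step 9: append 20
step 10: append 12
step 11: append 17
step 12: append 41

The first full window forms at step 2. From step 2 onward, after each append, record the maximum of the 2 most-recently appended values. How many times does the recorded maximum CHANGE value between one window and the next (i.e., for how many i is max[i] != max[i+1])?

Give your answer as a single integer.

Answer: 7

Derivation:
step 1: append 6 -> window=[6] (not full yet)
step 2: append 22 -> window=[6, 22] -> max=22
step 3: append 25 -> window=[22, 25] -> max=25
step 4: append 7 -> window=[25, 7] -> max=25
step 5: append 11 -> window=[7, 11] -> max=11
step 6: append 40 -> window=[11, 40] -> max=40
step 7: append 21 -> window=[40, 21] -> max=40
step 8: append 9 -> window=[21, 9] -> max=21
step 9: append 20 -> window=[9, 20] -> max=20
step 10: append 12 -> window=[20, 12] -> max=20
step 11: append 17 -> window=[12, 17] -> max=17
step 12: append 41 -> window=[17, 41] -> max=41
Recorded maximums: 22 25 25 11 40 40 21 20 20 17 41
Changes between consecutive maximums: 7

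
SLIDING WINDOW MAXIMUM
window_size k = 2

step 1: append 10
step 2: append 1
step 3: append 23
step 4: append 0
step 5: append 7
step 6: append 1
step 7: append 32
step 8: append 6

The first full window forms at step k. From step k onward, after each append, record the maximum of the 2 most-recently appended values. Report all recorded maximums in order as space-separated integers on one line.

step 1: append 10 -> window=[10] (not full yet)
step 2: append 1 -> window=[10, 1] -> max=10
step 3: append 23 -> window=[1, 23] -> max=23
step 4: append 0 -> window=[23, 0] -> max=23
step 5: append 7 -> window=[0, 7] -> max=7
step 6: append 1 -> window=[7, 1] -> max=7
step 7: append 32 -> window=[1, 32] -> max=32
step 8: append 6 -> window=[32, 6] -> max=32

Answer: 10 23 23 7 7 32 32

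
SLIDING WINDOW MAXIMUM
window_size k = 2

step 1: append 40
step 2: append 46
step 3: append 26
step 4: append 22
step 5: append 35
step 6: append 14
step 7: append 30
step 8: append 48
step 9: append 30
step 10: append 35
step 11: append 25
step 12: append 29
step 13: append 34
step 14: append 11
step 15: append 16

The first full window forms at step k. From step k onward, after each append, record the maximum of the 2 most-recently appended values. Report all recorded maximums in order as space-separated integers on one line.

step 1: append 40 -> window=[40] (not full yet)
step 2: append 46 -> window=[40, 46] -> max=46
step 3: append 26 -> window=[46, 26] -> max=46
step 4: append 22 -> window=[26, 22] -> max=26
step 5: append 35 -> window=[22, 35] -> max=35
step 6: append 14 -> window=[35, 14] -> max=35
step 7: append 30 -> window=[14, 30] -> max=30
step 8: append 48 -> window=[30, 48] -> max=48
step 9: append 30 -> window=[48, 30] -> max=48
step 10: append 35 -> window=[30, 35] -> max=35
step 11: append 25 -> window=[35, 25] -> max=35
step 12: append 29 -> window=[25, 29] -> max=29
step 13: append 34 -> window=[29, 34] -> max=34
step 14: append 11 -> window=[34, 11] -> max=34
step 15: append 16 -> window=[11, 16] -> max=16

Answer: 46 46 26 35 35 30 48 48 35 35 29 34 34 16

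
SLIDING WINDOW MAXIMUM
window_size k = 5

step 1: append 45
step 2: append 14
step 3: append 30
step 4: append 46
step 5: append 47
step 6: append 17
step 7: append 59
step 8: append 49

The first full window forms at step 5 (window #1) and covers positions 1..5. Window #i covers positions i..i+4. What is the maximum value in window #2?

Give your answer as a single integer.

Answer: 47

Derivation:
step 1: append 45 -> window=[45] (not full yet)
step 2: append 14 -> window=[45, 14] (not full yet)
step 3: append 30 -> window=[45, 14, 30] (not full yet)
step 4: append 46 -> window=[45, 14, 30, 46] (not full yet)
step 5: append 47 -> window=[45, 14, 30, 46, 47] -> max=47
step 6: append 17 -> window=[14, 30, 46, 47, 17] -> max=47
Window #2 max = 47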